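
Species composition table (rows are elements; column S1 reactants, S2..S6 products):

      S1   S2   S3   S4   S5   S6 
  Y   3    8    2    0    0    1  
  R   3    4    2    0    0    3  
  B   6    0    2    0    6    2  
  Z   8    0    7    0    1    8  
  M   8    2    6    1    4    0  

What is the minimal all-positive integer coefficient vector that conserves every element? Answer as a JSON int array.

Y: 6·3 = 18 | 1·8+4·2+6·0+4·0+2·1 = 18
R: 6·3 = 18 | 1·4+4·2+6·0+4·0+2·3 = 18
B: 6·6 = 36 | 1·0+4·2+6·0+4·6+2·2 = 36
Z: 6·8 = 48 | 1·0+4·7+6·0+4·1+2·8 = 48
M: 6·8 = 48 | 1·2+4·6+6·1+4·4+2·0 = 48
gcd(6,1,4,6,4,2) = 1

Coefficients: [6, 1, 4, 6, 4, 2]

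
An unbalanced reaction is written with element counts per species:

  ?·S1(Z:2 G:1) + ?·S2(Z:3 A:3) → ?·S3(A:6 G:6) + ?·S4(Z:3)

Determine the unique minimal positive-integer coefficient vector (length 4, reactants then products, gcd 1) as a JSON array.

Coefficients: [6, 2, 1, 6]

Z: 6·2+2·3 = 18 | 1·0+6·3 = 18
A: 6·0+2·3 = 6 | 1·6+6·0 = 6
G: 6·1+2·0 = 6 | 1·6+6·0 = 6
gcd(6,2,1,6) = 1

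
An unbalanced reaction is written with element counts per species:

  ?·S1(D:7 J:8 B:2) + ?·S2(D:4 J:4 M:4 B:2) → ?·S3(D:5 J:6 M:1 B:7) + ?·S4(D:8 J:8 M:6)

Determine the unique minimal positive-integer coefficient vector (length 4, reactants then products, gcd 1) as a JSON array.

Coefficients: [2, 5, 2, 3]

D: 2·7+5·4 = 34 | 2·5+3·8 = 34
J: 2·8+5·4 = 36 | 2·6+3·8 = 36
M: 2·0+5·4 = 20 | 2·1+3·6 = 20
B: 2·2+5·2 = 14 | 2·7+3·0 = 14
gcd(2,5,2,3) = 1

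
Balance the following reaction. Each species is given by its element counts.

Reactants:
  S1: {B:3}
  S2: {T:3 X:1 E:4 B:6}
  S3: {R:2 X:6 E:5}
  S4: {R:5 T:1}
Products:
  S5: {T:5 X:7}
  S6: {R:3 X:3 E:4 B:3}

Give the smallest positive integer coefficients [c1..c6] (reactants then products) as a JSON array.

R: 4·0+1·0+4·2+2·5 = 18 | 1·0+6·3 = 18
T: 4·0+1·3+4·0+2·1 = 5 | 1·5+6·0 = 5
X: 4·0+1·1+4·6+2·0 = 25 | 1·7+6·3 = 25
E: 4·0+1·4+4·5+2·0 = 24 | 1·0+6·4 = 24
B: 4·3+1·6+4·0+2·0 = 18 | 1·0+6·3 = 18
gcd(4,1,4,2,1,6) = 1

Coefficients: [4, 1, 4, 2, 1, 6]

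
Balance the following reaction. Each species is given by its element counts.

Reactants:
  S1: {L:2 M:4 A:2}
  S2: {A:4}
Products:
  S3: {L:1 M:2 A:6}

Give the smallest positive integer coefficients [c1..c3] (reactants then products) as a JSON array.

L: 2·2+5·0 = 4 | 4·1 = 4
M: 2·4+5·0 = 8 | 4·2 = 8
A: 2·2+5·4 = 24 | 4·6 = 24
gcd(2,5,4) = 1

Coefficients: [2, 5, 4]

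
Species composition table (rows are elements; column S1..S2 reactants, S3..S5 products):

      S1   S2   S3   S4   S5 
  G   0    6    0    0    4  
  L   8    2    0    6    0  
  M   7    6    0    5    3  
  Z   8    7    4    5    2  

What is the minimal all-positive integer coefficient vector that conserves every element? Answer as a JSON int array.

G: 2·0+4·6 = 24 | 3·0+4·0+6·4 = 24
L: 2·8+4·2 = 24 | 3·0+4·6+6·0 = 24
M: 2·7+4·6 = 38 | 3·0+4·5+6·3 = 38
Z: 2·8+4·7 = 44 | 3·4+4·5+6·2 = 44
gcd(2,4,3,4,6) = 1

Coefficients: [2, 4, 3, 4, 6]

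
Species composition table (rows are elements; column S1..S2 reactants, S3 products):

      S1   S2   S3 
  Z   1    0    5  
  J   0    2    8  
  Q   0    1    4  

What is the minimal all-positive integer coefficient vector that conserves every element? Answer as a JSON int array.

Coefficients: [5, 4, 1]

Z: 5·1+4·0 = 5 | 1·5 = 5
J: 5·0+4·2 = 8 | 1·8 = 8
Q: 5·0+4·1 = 4 | 1·4 = 4
gcd(5,4,1) = 1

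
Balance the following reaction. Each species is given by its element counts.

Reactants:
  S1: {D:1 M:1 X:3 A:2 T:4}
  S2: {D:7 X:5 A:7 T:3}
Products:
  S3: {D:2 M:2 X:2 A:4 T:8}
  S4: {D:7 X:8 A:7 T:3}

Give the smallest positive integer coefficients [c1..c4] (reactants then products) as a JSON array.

Coefficients: [6, 4, 3, 4]

D: 6·1+4·7 = 34 | 3·2+4·7 = 34
M: 6·1+4·0 = 6 | 3·2+4·0 = 6
X: 6·3+4·5 = 38 | 3·2+4·8 = 38
A: 6·2+4·7 = 40 | 3·4+4·7 = 40
T: 6·4+4·3 = 36 | 3·8+4·3 = 36
gcd(6,4,3,4) = 1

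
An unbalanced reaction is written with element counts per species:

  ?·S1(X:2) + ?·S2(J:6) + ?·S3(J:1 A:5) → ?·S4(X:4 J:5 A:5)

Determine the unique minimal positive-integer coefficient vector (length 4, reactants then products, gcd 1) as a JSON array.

X: 6·2+2·0+3·0 = 12 | 3·4 = 12
J: 6·0+2·6+3·1 = 15 | 3·5 = 15
A: 6·0+2·0+3·5 = 15 | 3·5 = 15
gcd(6,2,3,3) = 1

Coefficients: [6, 2, 3, 3]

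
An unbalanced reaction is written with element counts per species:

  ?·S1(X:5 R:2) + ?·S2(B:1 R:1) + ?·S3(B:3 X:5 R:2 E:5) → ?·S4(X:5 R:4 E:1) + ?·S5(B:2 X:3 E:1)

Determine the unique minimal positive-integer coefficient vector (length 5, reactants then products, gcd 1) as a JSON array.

B: 6·0+4·1+2·3 = 10 | 5·0+5·2 = 10
X: 6·5+4·0+2·5 = 40 | 5·5+5·3 = 40
R: 6·2+4·1+2·2 = 20 | 5·4+5·0 = 20
E: 6·0+4·0+2·5 = 10 | 5·1+5·1 = 10
gcd(6,4,2,5,5) = 1

Coefficients: [6, 4, 2, 5, 5]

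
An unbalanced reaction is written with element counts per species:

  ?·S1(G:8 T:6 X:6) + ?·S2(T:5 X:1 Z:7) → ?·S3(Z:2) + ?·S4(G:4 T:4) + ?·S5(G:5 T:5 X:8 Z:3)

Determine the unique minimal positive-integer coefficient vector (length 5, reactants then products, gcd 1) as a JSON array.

G: 5·8+2·0 = 40 | 1·0+5·4+4·5 = 40
T: 5·6+2·5 = 40 | 1·0+5·4+4·5 = 40
X: 5·6+2·1 = 32 | 1·0+5·0+4·8 = 32
Z: 5·0+2·7 = 14 | 1·2+5·0+4·3 = 14
gcd(5,2,1,5,4) = 1

Coefficients: [5, 2, 1, 5, 4]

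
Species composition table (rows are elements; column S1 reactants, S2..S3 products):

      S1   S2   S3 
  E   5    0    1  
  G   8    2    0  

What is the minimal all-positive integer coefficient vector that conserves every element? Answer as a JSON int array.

Coefficients: [1, 4, 5]

E: 1·5 = 5 | 4·0+5·1 = 5
G: 1·8 = 8 | 4·2+5·0 = 8
gcd(1,4,5) = 1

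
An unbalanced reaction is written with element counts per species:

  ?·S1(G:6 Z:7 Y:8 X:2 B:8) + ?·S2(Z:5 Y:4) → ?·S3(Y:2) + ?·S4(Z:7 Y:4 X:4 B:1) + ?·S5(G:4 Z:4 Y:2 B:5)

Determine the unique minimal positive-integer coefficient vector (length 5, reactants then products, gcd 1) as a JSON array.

Coefficients: [2, 1, 5, 1, 3]

G: 2·6+1·0 = 12 | 5·0+1·0+3·4 = 12
Z: 2·7+1·5 = 19 | 5·0+1·7+3·4 = 19
Y: 2·8+1·4 = 20 | 5·2+1·4+3·2 = 20
X: 2·2+1·0 = 4 | 5·0+1·4+3·0 = 4
B: 2·8+1·0 = 16 | 5·0+1·1+3·5 = 16
gcd(2,1,5,1,3) = 1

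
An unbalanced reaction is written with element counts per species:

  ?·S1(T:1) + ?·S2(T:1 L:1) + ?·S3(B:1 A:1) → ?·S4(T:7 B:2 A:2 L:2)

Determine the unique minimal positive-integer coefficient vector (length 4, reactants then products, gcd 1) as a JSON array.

T: 5·1+2·1+2·0 = 7 | 1·7 = 7
B: 5·0+2·0+2·1 = 2 | 1·2 = 2
A: 5·0+2·0+2·1 = 2 | 1·2 = 2
L: 5·0+2·1+2·0 = 2 | 1·2 = 2
gcd(5,2,2,1) = 1

Coefficients: [5, 2, 2, 1]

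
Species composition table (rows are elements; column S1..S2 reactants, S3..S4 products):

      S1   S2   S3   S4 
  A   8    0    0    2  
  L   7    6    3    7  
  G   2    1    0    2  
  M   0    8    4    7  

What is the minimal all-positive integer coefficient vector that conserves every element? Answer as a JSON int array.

Coefficients: [1, 6, 5, 4]

A: 1·8+6·0 = 8 | 5·0+4·2 = 8
L: 1·7+6·6 = 43 | 5·3+4·7 = 43
G: 1·2+6·1 = 8 | 5·0+4·2 = 8
M: 1·0+6·8 = 48 | 5·4+4·7 = 48
gcd(1,6,5,4) = 1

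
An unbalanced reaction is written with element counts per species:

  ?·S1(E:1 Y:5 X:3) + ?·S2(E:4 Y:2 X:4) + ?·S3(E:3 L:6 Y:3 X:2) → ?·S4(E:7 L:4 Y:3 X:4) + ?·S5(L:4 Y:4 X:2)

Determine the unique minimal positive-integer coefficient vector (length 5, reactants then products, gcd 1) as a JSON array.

E: 2·1+2·4+6·3 = 28 | 4·7+5·0 = 28
L: 2·0+2·0+6·6 = 36 | 4·4+5·4 = 36
Y: 2·5+2·2+6·3 = 32 | 4·3+5·4 = 32
X: 2·3+2·4+6·2 = 26 | 4·4+5·2 = 26
gcd(2,2,6,4,5) = 1

Coefficients: [2, 2, 6, 4, 5]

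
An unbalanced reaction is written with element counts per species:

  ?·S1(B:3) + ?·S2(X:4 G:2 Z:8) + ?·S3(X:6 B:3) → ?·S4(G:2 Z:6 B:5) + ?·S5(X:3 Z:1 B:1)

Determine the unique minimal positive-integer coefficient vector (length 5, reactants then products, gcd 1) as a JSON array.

Coefficients: [6, 3, 1, 3, 6]

X: 6·0+3·4+1·6 = 18 | 3·0+6·3 = 18
G: 6·0+3·2+1·0 = 6 | 3·2+6·0 = 6
Z: 6·0+3·8+1·0 = 24 | 3·6+6·1 = 24
B: 6·3+3·0+1·3 = 21 | 3·5+6·1 = 21
gcd(6,3,1,3,6) = 1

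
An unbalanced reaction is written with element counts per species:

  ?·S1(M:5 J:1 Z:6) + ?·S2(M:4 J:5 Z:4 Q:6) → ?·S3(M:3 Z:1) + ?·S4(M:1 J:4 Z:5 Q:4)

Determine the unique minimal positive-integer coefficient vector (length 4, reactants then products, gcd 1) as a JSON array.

Coefficients: [2, 2, 5, 3]

M: 2·5+2·4 = 18 | 5·3+3·1 = 18
J: 2·1+2·5 = 12 | 5·0+3·4 = 12
Z: 2·6+2·4 = 20 | 5·1+3·5 = 20
Q: 2·0+2·6 = 12 | 5·0+3·4 = 12
gcd(2,2,5,3) = 1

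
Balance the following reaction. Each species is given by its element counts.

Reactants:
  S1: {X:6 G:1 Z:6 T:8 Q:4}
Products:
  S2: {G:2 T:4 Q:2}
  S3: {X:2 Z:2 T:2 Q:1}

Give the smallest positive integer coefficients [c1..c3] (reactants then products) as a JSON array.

Coefficients: [2, 1, 6]

X: 2·6 = 12 | 1·0+6·2 = 12
G: 2·1 = 2 | 1·2+6·0 = 2
Z: 2·6 = 12 | 1·0+6·2 = 12
T: 2·8 = 16 | 1·4+6·2 = 16
Q: 2·4 = 8 | 1·2+6·1 = 8
gcd(2,1,6) = 1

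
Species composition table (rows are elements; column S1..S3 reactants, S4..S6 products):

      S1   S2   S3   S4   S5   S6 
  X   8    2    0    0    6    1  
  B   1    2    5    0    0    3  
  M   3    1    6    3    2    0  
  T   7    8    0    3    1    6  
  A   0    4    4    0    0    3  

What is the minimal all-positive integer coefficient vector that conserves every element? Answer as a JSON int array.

X: 3·8+2·2+1·0 = 28 | 3·0+4·6+4·1 = 28
B: 3·1+2·2+1·5 = 12 | 3·0+4·0+4·3 = 12
M: 3·3+2·1+1·6 = 17 | 3·3+4·2+4·0 = 17
T: 3·7+2·8+1·0 = 37 | 3·3+4·1+4·6 = 37
A: 3·0+2·4+1·4 = 12 | 3·0+4·0+4·3 = 12
gcd(3,2,1,3,4,4) = 1

Coefficients: [3, 2, 1, 3, 4, 4]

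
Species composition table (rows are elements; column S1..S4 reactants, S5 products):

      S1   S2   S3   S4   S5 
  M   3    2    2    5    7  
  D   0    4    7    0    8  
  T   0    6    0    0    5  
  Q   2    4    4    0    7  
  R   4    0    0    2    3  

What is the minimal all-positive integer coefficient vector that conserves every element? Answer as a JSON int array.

Coefficients: [3, 5, 4, 3, 6]

M: 3·3+5·2+4·2+3·5 = 42 | 6·7 = 42
D: 3·0+5·4+4·7+3·0 = 48 | 6·8 = 48
T: 3·0+5·6+4·0+3·0 = 30 | 6·5 = 30
Q: 3·2+5·4+4·4+3·0 = 42 | 6·7 = 42
R: 3·4+5·0+4·0+3·2 = 18 | 6·3 = 18
gcd(3,5,4,3,6) = 1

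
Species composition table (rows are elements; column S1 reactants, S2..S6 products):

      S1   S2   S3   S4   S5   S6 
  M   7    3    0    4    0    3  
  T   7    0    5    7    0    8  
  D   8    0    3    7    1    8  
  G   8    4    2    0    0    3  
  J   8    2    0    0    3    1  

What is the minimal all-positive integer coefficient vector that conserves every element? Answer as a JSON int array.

M: 4·7 = 28 | 6·3+1·0+1·4+6·0+2·3 = 28
T: 4·7 = 28 | 6·0+1·5+1·7+6·0+2·8 = 28
D: 4·8 = 32 | 6·0+1·3+1·7+6·1+2·8 = 32
G: 4·8 = 32 | 6·4+1·2+1·0+6·0+2·3 = 32
J: 4·8 = 32 | 6·2+1·0+1·0+6·3+2·1 = 32
gcd(4,6,1,1,6,2) = 1

Coefficients: [4, 6, 1, 1, 6, 2]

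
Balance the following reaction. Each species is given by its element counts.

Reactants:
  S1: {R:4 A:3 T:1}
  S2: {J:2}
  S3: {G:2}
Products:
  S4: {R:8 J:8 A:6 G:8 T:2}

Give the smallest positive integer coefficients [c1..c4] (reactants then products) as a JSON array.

R: 2·4+4·0+4·0 = 8 | 1·8 = 8
J: 2·0+4·2+4·0 = 8 | 1·8 = 8
A: 2·3+4·0+4·0 = 6 | 1·6 = 6
G: 2·0+4·0+4·2 = 8 | 1·8 = 8
T: 2·1+4·0+4·0 = 2 | 1·2 = 2
gcd(2,4,4,1) = 1

Coefficients: [2, 4, 4, 1]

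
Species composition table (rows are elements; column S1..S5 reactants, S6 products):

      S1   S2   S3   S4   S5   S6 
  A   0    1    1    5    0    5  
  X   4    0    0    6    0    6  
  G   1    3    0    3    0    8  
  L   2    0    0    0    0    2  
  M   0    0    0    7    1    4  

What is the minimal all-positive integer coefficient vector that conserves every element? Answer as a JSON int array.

Coefficients: [3, 6, 4, 1, 5, 3]

A: 3·0+6·1+4·1+1·5+5·0 = 15 | 3·5 = 15
X: 3·4+6·0+4·0+1·6+5·0 = 18 | 3·6 = 18
G: 3·1+6·3+4·0+1·3+5·0 = 24 | 3·8 = 24
L: 3·2+6·0+4·0+1·0+5·0 = 6 | 3·2 = 6
M: 3·0+6·0+4·0+1·7+5·1 = 12 | 3·4 = 12
gcd(3,6,4,1,5,3) = 1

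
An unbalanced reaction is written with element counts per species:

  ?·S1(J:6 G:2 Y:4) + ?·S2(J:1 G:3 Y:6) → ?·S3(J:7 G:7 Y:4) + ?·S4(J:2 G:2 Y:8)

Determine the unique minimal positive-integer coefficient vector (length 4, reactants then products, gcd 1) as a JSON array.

Coefficients: [3, 6, 2, 5]

J: 3·6+6·1 = 24 | 2·7+5·2 = 24
G: 3·2+6·3 = 24 | 2·7+5·2 = 24
Y: 3·4+6·6 = 48 | 2·4+5·8 = 48
gcd(3,6,2,5) = 1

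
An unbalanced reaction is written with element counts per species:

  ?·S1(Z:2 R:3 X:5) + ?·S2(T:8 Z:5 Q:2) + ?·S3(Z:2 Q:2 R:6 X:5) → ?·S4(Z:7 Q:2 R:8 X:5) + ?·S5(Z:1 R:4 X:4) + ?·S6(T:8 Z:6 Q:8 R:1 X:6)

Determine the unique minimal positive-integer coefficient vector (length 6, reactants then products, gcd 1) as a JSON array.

T: 3·0+1·8+4·0 = 8 | 1·0+6·0+1·8 = 8
Z: 3·2+1·5+4·2 = 19 | 1·7+6·1+1·6 = 19
Q: 3·0+1·2+4·2 = 10 | 1·2+6·0+1·8 = 10
R: 3·3+1·0+4·6 = 33 | 1·8+6·4+1·1 = 33
X: 3·5+1·0+4·5 = 35 | 1·5+6·4+1·6 = 35
gcd(3,1,4,1,6,1) = 1

Coefficients: [3, 1, 4, 1, 6, 1]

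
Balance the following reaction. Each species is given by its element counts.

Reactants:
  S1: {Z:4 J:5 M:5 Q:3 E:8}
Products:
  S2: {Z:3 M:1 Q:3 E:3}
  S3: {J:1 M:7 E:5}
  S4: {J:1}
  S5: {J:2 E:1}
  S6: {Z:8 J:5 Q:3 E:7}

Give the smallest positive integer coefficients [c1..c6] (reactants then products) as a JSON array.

Z: 5·4 = 20 | 4·3+3·0+5·0+6·0+1·8 = 20
J: 5·5 = 25 | 4·0+3·1+5·1+6·2+1·5 = 25
M: 5·5 = 25 | 4·1+3·7+5·0+6·0+1·0 = 25
Q: 5·3 = 15 | 4·3+3·0+5·0+6·0+1·3 = 15
E: 5·8 = 40 | 4·3+3·5+5·0+6·1+1·7 = 40
gcd(5,4,3,5,6,1) = 1

Coefficients: [5, 4, 3, 5, 6, 1]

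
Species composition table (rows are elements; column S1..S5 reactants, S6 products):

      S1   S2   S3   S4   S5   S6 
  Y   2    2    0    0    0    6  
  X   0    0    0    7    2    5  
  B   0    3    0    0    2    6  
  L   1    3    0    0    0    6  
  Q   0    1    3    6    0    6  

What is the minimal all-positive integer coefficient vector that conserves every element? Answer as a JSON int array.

Y: 6·2+6·2+2·0+2·0+3·0 = 24 | 4·6 = 24
X: 6·0+6·0+2·0+2·7+3·2 = 20 | 4·5 = 20
B: 6·0+6·3+2·0+2·0+3·2 = 24 | 4·6 = 24
L: 6·1+6·3+2·0+2·0+3·0 = 24 | 4·6 = 24
Q: 6·0+6·1+2·3+2·6+3·0 = 24 | 4·6 = 24
gcd(6,6,2,2,3,4) = 1

Coefficients: [6, 6, 2, 2, 3, 4]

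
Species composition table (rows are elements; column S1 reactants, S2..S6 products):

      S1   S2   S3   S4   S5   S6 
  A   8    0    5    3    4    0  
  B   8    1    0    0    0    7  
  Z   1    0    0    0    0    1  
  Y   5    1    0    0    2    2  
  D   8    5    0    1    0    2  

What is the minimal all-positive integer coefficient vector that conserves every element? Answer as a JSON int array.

A: 5·8 = 40 | 5·0+1·5+5·3+5·4+5·0 = 40
B: 5·8 = 40 | 5·1+1·0+5·0+5·0+5·7 = 40
Z: 5·1 = 5 | 5·0+1·0+5·0+5·0+5·1 = 5
Y: 5·5 = 25 | 5·1+1·0+5·0+5·2+5·2 = 25
D: 5·8 = 40 | 5·5+1·0+5·1+5·0+5·2 = 40
gcd(5,5,1,5,5,5) = 1

Coefficients: [5, 5, 1, 5, 5, 5]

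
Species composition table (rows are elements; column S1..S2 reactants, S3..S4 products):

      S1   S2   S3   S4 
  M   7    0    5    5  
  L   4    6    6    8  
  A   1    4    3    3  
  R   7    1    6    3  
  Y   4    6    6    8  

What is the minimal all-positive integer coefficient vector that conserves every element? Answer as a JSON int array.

Coefficients: [5, 4, 6, 1]

M: 5·7+4·0 = 35 | 6·5+1·5 = 35
L: 5·4+4·6 = 44 | 6·6+1·8 = 44
A: 5·1+4·4 = 21 | 6·3+1·3 = 21
R: 5·7+4·1 = 39 | 6·6+1·3 = 39
Y: 5·4+4·6 = 44 | 6·6+1·8 = 44
gcd(5,4,6,1) = 1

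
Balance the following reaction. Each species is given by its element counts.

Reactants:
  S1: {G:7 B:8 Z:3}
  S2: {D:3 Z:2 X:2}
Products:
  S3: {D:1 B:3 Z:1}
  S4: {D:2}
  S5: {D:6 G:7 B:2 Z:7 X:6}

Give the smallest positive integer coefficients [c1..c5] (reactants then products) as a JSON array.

Coefficients: [2, 6, 4, 1, 2]

D: 2·0+6·3 = 18 | 4·1+1·2+2·6 = 18
G: 2·7+6·0 = 14 | 4·0+1·0+2·7 = 14
B: 2·8+6·0 = 16 | 4·3+1·0+2·2 = 16
Z: 2·3+6·2 = 18 | 4·1+1·0+2·7 = 18
X: 2·0+6·2 = 12 | 4·0+1·0+2·6 = 12
gcd(2,6,4,1,2) = 1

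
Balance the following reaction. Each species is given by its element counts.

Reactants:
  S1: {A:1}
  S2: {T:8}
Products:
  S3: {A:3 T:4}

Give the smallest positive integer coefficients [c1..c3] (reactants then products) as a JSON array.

A: 6·1+1·0 = 6 | 2·3 = 6
T: 6·0+1·8 = 8 | 2·4 = 8
gcd(6,1,2) = 1

Coefficients: [6, 1, 2]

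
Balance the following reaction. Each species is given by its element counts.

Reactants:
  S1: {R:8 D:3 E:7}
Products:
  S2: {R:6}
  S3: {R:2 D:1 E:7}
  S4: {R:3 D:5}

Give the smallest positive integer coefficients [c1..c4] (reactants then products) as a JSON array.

R: 5·8 = 40 | 4·6+5·2+2·3 = 40
D: 5·3 = 15 | 4·0+5·1+2·5 = 15
E: 5·7 = 35 | 4·0+5·7+2·0 = 35
gcd(5,4,5,2) = 1

Coefficients: [5, 4, 5, 2]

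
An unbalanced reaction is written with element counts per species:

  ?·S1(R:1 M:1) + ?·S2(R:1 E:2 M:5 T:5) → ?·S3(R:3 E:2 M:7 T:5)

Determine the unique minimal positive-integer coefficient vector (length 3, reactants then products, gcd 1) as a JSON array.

Coefficients: [2, 1, 1]

R: 2·1+1·1 = 3 | 1·3 = 3
E: 2·0+1·2 = 2 | 1·2 = 2
M: 2·1+1·5 = 7 | 1·7 = 7
T: 2·0+1·5 = 5 | 1·5 = 5
gcd(2,1,1) = 1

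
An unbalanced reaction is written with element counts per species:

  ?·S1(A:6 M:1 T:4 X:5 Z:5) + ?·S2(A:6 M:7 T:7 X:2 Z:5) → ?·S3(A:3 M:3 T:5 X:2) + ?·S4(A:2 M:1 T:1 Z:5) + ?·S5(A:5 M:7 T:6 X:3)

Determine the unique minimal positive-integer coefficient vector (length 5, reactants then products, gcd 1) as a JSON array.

Coefficients: [1, 5, 3, 6, 3]

A: 1·6+5·6 = 36 | 3·3+6·2+3·5 = 36
M: 1·1+5·7 = 36 | 3·3+6·1+3·7 = 36
T: 1·4+5·7 = 39 | 3·5+6·1+3·6 = 39
X: 1·5+5·2 = 15 | 3·2+6·0+3·3 = 15
Z: 1·5+5·5 = 30 | 3·0+6·5+3·0 = 30
gcd(1,5,3,6,3) = 1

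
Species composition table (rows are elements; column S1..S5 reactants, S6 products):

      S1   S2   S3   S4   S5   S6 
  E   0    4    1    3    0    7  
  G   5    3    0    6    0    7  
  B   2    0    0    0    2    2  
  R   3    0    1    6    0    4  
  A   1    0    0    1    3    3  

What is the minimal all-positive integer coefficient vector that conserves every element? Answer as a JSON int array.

Coefficients: [1, 6, 5, 2, 4, 5]

E: 1·0+6·4+5·1+2·3+4·0 = 35 | 5·7 = 35
G: 1·5+6·3+5·0+2·6+4·0 = 35 | 5·7 = 35
B: 1·2+6·0+5·0+2·0+4·2 = 10 | 5·2 = 10
R: 1·3+6·0+5·1+2·6+4·0 = 20 | 5·4 = 20
A: 1·1+6·0+5·0+2·1+4·3 = 15 | 5·3 = 15
gcd(1,6,5,2,4,5) = 1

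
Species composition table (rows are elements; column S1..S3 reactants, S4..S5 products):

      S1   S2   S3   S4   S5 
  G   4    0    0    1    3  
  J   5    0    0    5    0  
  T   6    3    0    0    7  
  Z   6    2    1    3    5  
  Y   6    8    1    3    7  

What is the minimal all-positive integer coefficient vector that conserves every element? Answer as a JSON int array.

G: 3·4+1·0+4·0 = 12 | 3·1+3·3 = 12
J: 3·5+1·0+4·0 = 15 | 3·5+3·0 = 15
T: 3·6+1·3+4·0 = 21 | 3·0+3·7 = 21
Z: 3·6+1·2+4·1 = 24 | 3·3+3·5 = 24
Y: 3·6+1·8+4·1 = 30 | 3·3+3·7 = 30
gcd(3,1,4,3,3) = 1

Coefficients: [3, 1, 4, 3, 3]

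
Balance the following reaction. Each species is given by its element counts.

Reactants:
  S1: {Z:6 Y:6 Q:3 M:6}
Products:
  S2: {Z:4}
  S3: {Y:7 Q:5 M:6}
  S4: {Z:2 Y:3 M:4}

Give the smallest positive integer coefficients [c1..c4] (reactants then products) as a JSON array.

Coefficients: [5, 6, 3, 3]

Z: 5·6 = 30 | 6·4+3·0+3·2 = 30
Y: 5·6 = 30 | 6·0+3·7+3·3 = 30
Q: 5·3 = 15 | 6·0+3·5+3·0 = 15
M: 5·6 = 30 | 6·0+3·6+3·4 = 30
gcd(5,6,3,3) = 1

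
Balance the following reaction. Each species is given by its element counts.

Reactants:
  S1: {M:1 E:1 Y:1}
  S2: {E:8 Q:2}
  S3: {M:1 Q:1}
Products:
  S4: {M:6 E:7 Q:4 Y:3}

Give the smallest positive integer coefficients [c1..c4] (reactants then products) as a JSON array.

M: 6·1+1·0+6·1 = 12 | 2·6 = 12
E: 6·1+1·8+6·0 = 14 | 2·7 = 14
Q: 6·0+1·2+6·1 = 8 | 2·4 = 8
Y: 6·1+1·0+6·0 = 6 | 2·3 = 6
gcd(6,1,6,2) = 1

Coefficients: [6, 1, 6, 2]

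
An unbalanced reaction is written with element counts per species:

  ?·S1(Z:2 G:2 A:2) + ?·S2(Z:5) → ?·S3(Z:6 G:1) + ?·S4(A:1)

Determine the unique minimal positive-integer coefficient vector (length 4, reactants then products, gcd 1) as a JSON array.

Z: 1·2+2·5 = 12 | 2·6+2·0 = 12
G: 1·2+2·0 = 2 | 2·1+2·0 = 2
A: 1·2+2·0 = 2 | 2·0+2·1 = 2
gcd(1,2,2,2) = 1

Coefficients: [1, 2, 2, 2]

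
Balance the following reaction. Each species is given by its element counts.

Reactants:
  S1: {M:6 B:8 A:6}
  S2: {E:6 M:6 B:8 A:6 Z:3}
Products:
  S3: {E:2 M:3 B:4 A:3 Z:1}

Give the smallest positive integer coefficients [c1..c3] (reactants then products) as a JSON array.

Coefficients: [1, 2, 6]

E: 1·0+2·6 = 12 | 6·2 = 12
M: 1·6+2·6 = 18 | 6·3 = 18
B: 1·8+2·8 = 24 | 6·4 = 24
A: 1·6+2·6 = 18 | 6·3 = 18
Z: 1·0+2·3 = 6 | 6·1 = 6
gcd(1,2,6) = 1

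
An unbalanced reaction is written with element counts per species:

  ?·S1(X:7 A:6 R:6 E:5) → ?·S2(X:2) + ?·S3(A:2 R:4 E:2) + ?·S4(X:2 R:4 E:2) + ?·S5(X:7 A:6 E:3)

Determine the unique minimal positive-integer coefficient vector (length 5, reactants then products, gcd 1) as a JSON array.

Coefficients: [6, 4, 6, 3, 4]

X: 6·7 = 42 | 4·2+6·0+3·2+4·7 = 42
A: 6·6 = 36 | 4·0+6·2+3·0+4·6 = 36
R: 6·6 = 36 | 4·0+6·4+3·4+4·0 = 36
E: 6·5 = 30 | 4·0+6·2+3·2+4·3 = 30
gcd(6,4,6,3,4) = 1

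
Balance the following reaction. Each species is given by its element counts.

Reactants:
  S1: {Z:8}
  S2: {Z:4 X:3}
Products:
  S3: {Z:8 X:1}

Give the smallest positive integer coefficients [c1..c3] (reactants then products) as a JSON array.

Z: 5·8+2·4 = 48 | 6·8 = 48
X: 5·0+2·3 = 6 | 6·1 = 6
gcd(5,2,6) = 1

Coefficients: [5, 2, 6]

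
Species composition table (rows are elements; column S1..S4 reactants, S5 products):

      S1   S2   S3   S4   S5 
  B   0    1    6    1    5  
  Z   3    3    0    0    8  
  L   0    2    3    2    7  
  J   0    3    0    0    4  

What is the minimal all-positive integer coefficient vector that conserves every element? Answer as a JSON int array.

B: 4·0+4·1+1·6+5·1 = 15 | 3·5 = 15
Z: 4·3+4·3+1·0+5·0 = 24 | 3·8 = 24
L: 4·0+4·2+1·3+5·2 = 21 | 3·7 = 21
J: 4·0+4·3+1·0+5·0 = 12 | 3·4 = 12
gcd(4,4,1,5,3) = 1

Coefficients: [4, 4, 1, 5, 3]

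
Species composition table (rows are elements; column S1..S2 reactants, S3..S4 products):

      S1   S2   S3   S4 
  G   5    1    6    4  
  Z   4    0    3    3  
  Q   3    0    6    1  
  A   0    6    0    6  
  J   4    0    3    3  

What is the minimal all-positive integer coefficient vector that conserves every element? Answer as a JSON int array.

Coefficients: [3, 3, 1, 3]

G: 3·5+3·1 = 18 | 1·6+3·4 = 18
Z: 3·4+3·0 = 12 | 1·3+3·3 = 12
Q: 3·3+3·0 = 9 | 1·6+3·1 = 9
A: 3·0+3·6 = 18 | 1·0+3·6 = 18
J: 3·4+3·0 = 12 | 1·3+3·3 = 12
gcd(3,3,1,3) = 1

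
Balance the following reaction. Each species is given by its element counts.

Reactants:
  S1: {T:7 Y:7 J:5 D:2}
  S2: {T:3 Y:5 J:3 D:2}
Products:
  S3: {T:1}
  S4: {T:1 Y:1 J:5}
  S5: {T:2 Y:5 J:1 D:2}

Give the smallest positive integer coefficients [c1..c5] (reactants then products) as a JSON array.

T: 1·7+3·3 = 16 | 6·1+2·1+4·2 = 16
Y: 1·7+3·5 = 22 | 6·0+2·1+4·5 = 22
J: 1·5+3·3 = 14 | 6·0+2·5+4·1 = 14
D: 1·2+3·2 = 8 | 6·0+2·0+4·2 = 8
gcd(1,3,6,2,4) = 1

Coefficients: [1, 3, 6, 2, 4]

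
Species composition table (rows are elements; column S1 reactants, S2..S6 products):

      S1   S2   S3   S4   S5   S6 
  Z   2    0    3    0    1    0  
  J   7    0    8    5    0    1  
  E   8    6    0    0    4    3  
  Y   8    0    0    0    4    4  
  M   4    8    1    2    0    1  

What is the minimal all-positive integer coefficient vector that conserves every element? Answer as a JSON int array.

Z: 6·2 = 12 | 1·0+2·3+4·0+6·1+6·0 = 12
J: 6·7 = 42 | 1·0+2·8+4·5+6·0+6·1 = 42
E: 6·8 = 48 | 1·6+2·0+4·0+6·4+6·3 = 48
Y: 6·8 = 48 | 1·0+2·0+4·0+6·4+6·4 = 48
M: 6·4 = 24 | 1·8+2·1+4·2+6·0+6·1 = 24
gcd(6,1,2,4,6,6) = 1

Coefficients: [6, 1, 2, 4, 6, 6]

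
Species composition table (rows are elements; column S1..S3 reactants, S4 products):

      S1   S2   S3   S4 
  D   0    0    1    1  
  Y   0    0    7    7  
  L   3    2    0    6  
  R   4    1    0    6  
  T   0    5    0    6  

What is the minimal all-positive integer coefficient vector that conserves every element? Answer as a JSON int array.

Coefficients: [6, 6, 5, 5]

D: 6·0+6·0+5·1 = 5 | 5·1 = 5
Y: 6·0+6·0+5·7 = 35 | 5·7 = 35
L: 6·3+6·2+5·0 = 30 | 5·6 = 30
R: 6·4+6·1+5·0 = 30 | 5·6 = 30
T: 6·0+6·5+5·0 = 30 | 5·6 = 30
gcd(6,6,5,5) = 1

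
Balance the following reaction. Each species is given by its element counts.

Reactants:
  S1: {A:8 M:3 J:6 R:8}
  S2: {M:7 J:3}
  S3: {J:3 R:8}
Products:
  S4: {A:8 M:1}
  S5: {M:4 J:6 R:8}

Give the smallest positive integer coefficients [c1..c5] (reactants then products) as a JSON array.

Coefficients: [3, 2, 2, 3, 5]

A: 3·8+2·0+2·0 = 24 | 3·8+5·0 = 24
M: 3·3+2·7+2·0 = 23 | 3·1+5·4 = 23
J: 3·6+2·3+2·3 = 30 | 3·0+5·6 = 30
R: 3·8+2·0+2·8 = 40 | 3·0+5·8 = 40
gcd(3,2,2,3,5) = 1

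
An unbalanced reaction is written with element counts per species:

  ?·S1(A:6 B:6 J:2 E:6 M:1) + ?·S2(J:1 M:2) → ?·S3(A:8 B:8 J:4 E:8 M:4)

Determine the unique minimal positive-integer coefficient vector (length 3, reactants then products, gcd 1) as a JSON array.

A: 4·6+4·0 = 24 | 3·8 = 24
B: 4·6+4·0 = 24 | 3·8 = 24
J: 4·2+4·1 = 12 | 3·4 = 12
E: 4·6+4·0 = 24 | 3·8 = 24
M: 4·1+4·2 = 12 | 3·4 = 12
gcd(4,4,3) = 1

Coefficients: [4, 4, 3]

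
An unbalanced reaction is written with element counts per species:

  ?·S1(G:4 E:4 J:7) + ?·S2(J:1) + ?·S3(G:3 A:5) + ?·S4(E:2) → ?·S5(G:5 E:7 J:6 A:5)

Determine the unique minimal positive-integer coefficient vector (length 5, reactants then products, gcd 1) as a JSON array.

Coefficients: [1, 5, 2, 5, 2]

G: 1·4+5·0+2·3+5·0 = 10 | 2·5 = 10
E: 1·4+5·0+2·0+5·2 = 14 | 2·7 = 14
J: 1·7+5·1+2·0+5·0 = 12 | 2·6 = 12
A: 1·0+5·0+2·5+5·0 = 10 | 2·5 = 10
gcd(1,5,2,5,2) = 1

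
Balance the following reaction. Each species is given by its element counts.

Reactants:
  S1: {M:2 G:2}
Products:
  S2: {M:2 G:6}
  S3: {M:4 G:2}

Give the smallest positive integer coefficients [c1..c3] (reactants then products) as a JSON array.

M: 5·2 = 10 | 1·2+2·4 = 10
G: 5·2 = 10 | 1·6+2·2 = 10
gcd(5,1,2) = 1

Coefficients: [5, 1, 2]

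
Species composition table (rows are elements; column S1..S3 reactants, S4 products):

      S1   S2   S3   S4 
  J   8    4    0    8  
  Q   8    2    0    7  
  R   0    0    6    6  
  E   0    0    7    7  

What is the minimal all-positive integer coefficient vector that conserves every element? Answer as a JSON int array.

Coefficients: [3, 2, 4, 4]

J: 3·8+2·4+4·0 = 32 | 4·8 = 32
Q: 3·8+2·2+4·0 = 28 | 4·7 = 28
R: 3·0+2·0+4·6 = 24 | 4·6 = 24
E: 3·0+2·0+4·7 = 28 | 4·7 = 28
gcd(3,2,4,4) = 1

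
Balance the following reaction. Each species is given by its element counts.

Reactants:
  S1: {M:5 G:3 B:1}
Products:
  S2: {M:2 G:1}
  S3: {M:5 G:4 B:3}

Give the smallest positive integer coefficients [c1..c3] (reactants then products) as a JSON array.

M: 3·5 = 15 | 5·2+1·5 = 15
G: 3·3 = 9 | 5·1+1·4 = 9
B: 3·1 = 3 | 5·0+1·3 = 3
gcd(3,5,1) = 1

Coefficients: [3, 5, 1]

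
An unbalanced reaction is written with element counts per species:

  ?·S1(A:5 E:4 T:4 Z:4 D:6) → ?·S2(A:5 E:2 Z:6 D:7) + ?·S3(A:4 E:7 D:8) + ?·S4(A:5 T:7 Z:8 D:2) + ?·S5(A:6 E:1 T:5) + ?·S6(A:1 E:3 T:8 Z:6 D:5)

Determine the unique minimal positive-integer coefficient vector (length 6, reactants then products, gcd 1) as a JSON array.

A: 5·5 = 25 | 1·5+2·4+1·5+1·6+1·1 = 25
E: 5·4 = 20 | 1·2+2·7+1·0+1·1+1·3 = 20
T: 5·4 = 20 | 1·0+2·0+1·7+1·5+1·8 = 20
Z: 5·4 = 20 | 1·6+2·0+1·8+1·0+1·6 = 20
D: 5·6 = 30 | 1·7+2·8+1·2+1·0+1·5 = 30
gcd(5,1,2,1,1,1) = 1

Coefficients: [5, 1, 2, 1, 1, 1]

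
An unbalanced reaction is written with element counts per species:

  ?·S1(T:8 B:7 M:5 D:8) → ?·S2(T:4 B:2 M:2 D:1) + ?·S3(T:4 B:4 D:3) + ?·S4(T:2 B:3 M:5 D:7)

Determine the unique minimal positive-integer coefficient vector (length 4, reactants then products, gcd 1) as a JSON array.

Coefficients: [6, 5, 5, 4]

T: 6·8 = 48 | 5·4+5·4+4·2 = 48
B: 6·7 = 42 | 5·2+5·4+4·3 = 42
M: 6·5 = 30 | 5·2+5·0+4·5 = 30
D: 6·8 = 48 | 5·1+5·3+4·7 = 48
gcd(6,5,5,4) = 1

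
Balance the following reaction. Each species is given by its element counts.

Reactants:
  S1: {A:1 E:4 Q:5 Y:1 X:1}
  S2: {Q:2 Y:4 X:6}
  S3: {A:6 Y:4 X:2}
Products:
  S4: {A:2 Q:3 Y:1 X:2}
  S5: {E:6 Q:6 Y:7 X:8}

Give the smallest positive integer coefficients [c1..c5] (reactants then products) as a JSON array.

Coefficients: [6, 6, 1, 6, 4]

A: 6·1+6·0+1·6 = 12 | 6·2+4·0 = 12
E: 6·4+6·0+1·0 = 24 | 6·0+4·6 = 24
Q: 6·5+6·2+1·0 = 42 | 6·3+4·6 = 42
Y: 6·1+6·4+1·4 = 34 | 6·1+4·7 = 34
X: 6·1+6·6+1·2 = 44 | 6·2+4·8 = 44
gcd(6,6,1,6,4) = 1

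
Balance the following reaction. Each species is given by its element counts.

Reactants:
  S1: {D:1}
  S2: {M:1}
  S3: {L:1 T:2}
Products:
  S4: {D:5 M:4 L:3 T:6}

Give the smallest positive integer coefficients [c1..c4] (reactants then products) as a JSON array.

D: 5·1+4·0+3·0 = 5 | 1·5 = 5
M: 5·0+4·1+3·0 = 4 | 1·4 = 4
L: 5·0+4·0+3·1 = 3 | 1·3 = 3
T: 5·0+4·0+3·2 = 6 | 1·6 = 6
gcd(5,4,3,1) = 1

Coefficients: [5, 4, 3, 1]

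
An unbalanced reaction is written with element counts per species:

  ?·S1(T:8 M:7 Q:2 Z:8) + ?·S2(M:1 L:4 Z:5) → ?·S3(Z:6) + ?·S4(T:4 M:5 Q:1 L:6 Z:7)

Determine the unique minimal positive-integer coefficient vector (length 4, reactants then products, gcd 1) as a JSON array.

Coefficients: [2, 6, 3, 4]

T: 2·8+6·0 = 16 | 3·0+4·4 = 16
M: 2·7+6·1 = 20 | 3·0+4·5 = 20
Q: 2·2+6·0 = 4 | 3·0+4·1 = 4
L: 2·0+6·4 = 24 | 3·0+4·6 = 24
Z: 2·8+6·5 = 46 | 3·6+4·7 = 46
gcd(2,6,3,4) = 1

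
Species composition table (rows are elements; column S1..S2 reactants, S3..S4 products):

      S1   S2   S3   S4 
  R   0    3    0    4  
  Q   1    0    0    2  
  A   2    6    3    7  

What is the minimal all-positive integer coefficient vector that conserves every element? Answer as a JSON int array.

R: 6·0+4·3 = 12 | 5·0+3·4 = 12
Q: 6·1+4·0 = 6 | 5·0+3·2 = 6
A: 6·2+4·6 = 36 | 5·3+3·7 = 36
gcd(6,4,5,3) = 1

Coefficients: [6, 4, 5, 3]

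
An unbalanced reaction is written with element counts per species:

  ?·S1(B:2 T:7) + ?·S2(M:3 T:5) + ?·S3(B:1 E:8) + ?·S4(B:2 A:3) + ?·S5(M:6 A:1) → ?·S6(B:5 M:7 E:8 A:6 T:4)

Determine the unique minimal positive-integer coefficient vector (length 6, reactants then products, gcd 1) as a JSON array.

B: 1·2+1·0+3·1+5·2+3·0 = 15 | 3·5 = 15
M: 1·0+1·3+3·0+5·0+3·6 = 21 | 3·7 = 21
E: 1·0+1·0+3·8+5·0+3·0 = 24 | 3·8 = 24
A: 1·0+1·0+3·0+5·3+3·1 = 18 | 3·6 = 18
T: 1·7+1·5+3·0+5·0+3·0 = 12 | 3·4 = 12
gcd(1,1,3,5,3,3) = 1

Coefficients: [1, 1, 3, 5, 3, 3]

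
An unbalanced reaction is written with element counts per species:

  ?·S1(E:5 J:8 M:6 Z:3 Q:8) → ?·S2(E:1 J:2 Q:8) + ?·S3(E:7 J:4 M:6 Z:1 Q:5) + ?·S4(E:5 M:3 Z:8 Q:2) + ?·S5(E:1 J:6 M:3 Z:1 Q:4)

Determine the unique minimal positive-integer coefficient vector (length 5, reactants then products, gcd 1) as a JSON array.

Coefficients: [5, 1, 2, 1, 5]

E: 5·5 = 25 | 1·1+2·7+1·5+5·1 = 25
J: 5·8 = 40 | 1·2+2·4+1·0+5·6 = 40
M: 5·6 = 30 | 1·0+2·6+1·3+5·3 = 30
Z: 5·3 = 15 | 1·0+2·1+1·8+5·1 = 15
Q: 5·8 = 40 | 1·8+2·5+1·2+5·4 = 40
gcd(5,1,2,1,5) = 1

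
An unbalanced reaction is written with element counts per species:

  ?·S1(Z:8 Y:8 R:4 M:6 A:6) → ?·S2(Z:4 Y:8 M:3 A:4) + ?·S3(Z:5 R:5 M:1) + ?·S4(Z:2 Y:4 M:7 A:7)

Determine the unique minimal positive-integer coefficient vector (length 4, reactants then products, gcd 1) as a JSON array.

Z: 5·8 = 40 | 4·4+4·5+2·2 = 40
Y: 5·8 = 40 | 4·8+4·0+2·4 = 40
R: 5·4 = 20 | 4·0+4·5+2·0 = 20
M: 5·6 = 30 | 4·3+4·1+2·7 = 30
A: 5·6 = 30 | 4·4+4·0+2·7 = 30
gcd(5,4,4,2) = 1

Coefficients: [5, 4, 4, 2]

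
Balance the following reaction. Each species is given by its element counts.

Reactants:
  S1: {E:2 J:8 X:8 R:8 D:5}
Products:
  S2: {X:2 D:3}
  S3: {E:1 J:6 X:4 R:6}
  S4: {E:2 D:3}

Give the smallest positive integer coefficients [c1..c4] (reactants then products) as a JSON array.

Coefficients: [3, 4, 4, 1]

E: 3·2 = 6 | 4·0+4·1+1·2 = 6
J: 3·8 = 24 | 4·0+4·6+1·0 = 24
X: 3·8 = 24 | 4·2+4·4+1·0 = 24
R: 3·8 = 24 | 4·0+4·6+1·0 = 24
D: 3·5 = 15 | 4·3+4·0+1·3 = 15
gcd(3,4,4,1) = 1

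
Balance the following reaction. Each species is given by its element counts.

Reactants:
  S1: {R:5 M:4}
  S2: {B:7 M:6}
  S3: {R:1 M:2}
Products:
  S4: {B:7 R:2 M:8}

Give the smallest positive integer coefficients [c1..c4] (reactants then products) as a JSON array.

B: 1·0+3·7+1·0 = 21 | 3·7 = 21
R: 1·5+3·0+1·1 = 6 | 3·2 = 6
M: 1·4+3·6+1·2 = 24 | 3·8 = 24
gcd(1,3,1,3) = 1

Coefficients: [1, 3, 1, 3]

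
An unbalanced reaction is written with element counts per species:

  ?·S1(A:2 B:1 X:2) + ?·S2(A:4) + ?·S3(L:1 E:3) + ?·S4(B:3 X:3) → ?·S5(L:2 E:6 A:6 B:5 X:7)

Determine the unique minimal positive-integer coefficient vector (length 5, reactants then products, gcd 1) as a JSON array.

L: 4·0+1·0+4·1+2·0 = 4 | 2·2 = 4
E: 4·0+1·0+4·3+2·0 = 12 | 2·6 = 12
A: 4·2+1·4+4·0+2·0 = 12 | 2·6 = 12
B: 4·1+1·0+4·0+2·3 = 10 | 2·5 = 10
X: 4·2+1·0+4·0+2·3 = 14 | 2·7 = 14
gcd(4,1,4,2,2) = 1

Coefficients: [4, 1, 4, 2, 2]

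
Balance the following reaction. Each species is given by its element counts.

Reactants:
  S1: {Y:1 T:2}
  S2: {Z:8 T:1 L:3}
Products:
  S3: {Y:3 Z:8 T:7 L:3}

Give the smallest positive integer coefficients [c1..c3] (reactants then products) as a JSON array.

Y: 3·1+1·0 = 3 | 1·3 = 3
Z: 3·0+1·8 = 8 | 1·8 = 8
T: 3·2+1·1 = 7 | 1·7 = 7
L: 3·0+1·3 = 3 | 1·3 = 3
gcd(3,1,1) = 1

Coefficients: [3, 1, 1]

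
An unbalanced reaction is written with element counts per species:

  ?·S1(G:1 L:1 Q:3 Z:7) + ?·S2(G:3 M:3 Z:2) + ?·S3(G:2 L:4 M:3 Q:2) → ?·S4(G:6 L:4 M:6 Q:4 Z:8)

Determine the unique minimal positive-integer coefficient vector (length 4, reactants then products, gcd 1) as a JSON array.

G: 4·1+6·3+4·2 = 30 | 5·6 = 30
L: 4·1+6·0+4·4 = 20 | 5·4 = 20
M: 4·0+6·3+4·3 = 30 | 5·6 = 30
Q: 4·3+6·0+4·2 = 20 | 5·4 = 20
Z: 4·7+6·2+4·0 = 40 | 5·8 = 40
gcd(4,6,4,5) = 1

Coefficients: [4, 6, 4, 5]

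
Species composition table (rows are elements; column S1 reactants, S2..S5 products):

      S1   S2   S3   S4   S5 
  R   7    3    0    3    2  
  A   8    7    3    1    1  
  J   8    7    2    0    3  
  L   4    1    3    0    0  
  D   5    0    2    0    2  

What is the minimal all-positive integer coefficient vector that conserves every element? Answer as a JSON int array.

Coefficients: [4, 1, 5, 5, 5]

R: 4·7 = 28 | 1·3+5·0+5·3+5·2 = 28
A: 4·8 = 32 | 1·7+5·3+5·1+5·1 = 32
J: 4·8 = 32 | 1·7+5·2+5·0+5·3 = 32
L: 4·4 = 16 | 1·1+5·3+5·0+5·0 = 16
D: 4·5 = 20 | 1·0+5·2+5·0+5·2 = 20
gcd(4,1,5,5,5) = 1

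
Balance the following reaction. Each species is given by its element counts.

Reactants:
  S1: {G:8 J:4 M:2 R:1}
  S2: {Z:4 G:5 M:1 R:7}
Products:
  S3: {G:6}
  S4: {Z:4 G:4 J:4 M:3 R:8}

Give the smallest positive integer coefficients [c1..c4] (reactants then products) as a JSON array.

Coefficients: [2, 2, 3, 2]

Z: 2·0+2·4 = 8 | 3·0+2·4 = 8
G: 2·8+2·5 = 26 | 3·6+2·4 = 26
J: 2·4+2·0 = 8 | 3·0+2·4 = 8
M: 2·2+2·1 = 6 | 3·0+2·3 = 6
R: 2·1+2·7 = 16 | 3·0+2·8 = 16
gcd(2,2,3,2) = 1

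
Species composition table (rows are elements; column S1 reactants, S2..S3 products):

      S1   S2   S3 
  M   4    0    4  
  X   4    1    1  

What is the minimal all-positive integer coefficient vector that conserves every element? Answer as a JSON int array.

Coefficients: [1, 3, 1]

M: 1·4 = 4 | 3·0+1·4 = 4
X: 1·4 = 4 | 3·1+1·1 = 4
gcd(1,3,1) = 1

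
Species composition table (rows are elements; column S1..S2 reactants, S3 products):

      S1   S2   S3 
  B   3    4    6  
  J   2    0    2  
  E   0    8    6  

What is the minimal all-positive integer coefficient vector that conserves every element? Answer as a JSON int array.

Coefficients: [4, 3, 4]

B: 4·3+3·4 = 24 | 4·6 = 24
J: 4·2+3·0 = 8 | 4·2 = 8
E: 4·0+3·8 = 24 | 4·6 = 24
gcd(4,3,4) = 1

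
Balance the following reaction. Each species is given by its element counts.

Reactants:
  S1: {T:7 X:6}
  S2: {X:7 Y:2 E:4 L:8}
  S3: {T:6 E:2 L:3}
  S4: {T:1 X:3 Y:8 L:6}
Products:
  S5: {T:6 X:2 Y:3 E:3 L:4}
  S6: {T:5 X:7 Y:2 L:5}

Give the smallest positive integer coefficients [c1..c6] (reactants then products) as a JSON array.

Coefficients: [4, 2, 5, 3, 6, 5]

T: 4·7+2·0+5·6+3·1 = 61 | 6·6+5·5 = 61
X: 4·6+2·7+5·0+3·3 = 47 | 6·2+5·7 = 47
Y: 4·0+2·2+5·0+3·8 = 28 | 6·3+5·2 = 28
E: 4·0+2·4+5·2+3·0 = 18 | 6·3+5·0 = 18
L: 4·0+2·8+5·3+3·6 = 49 | 6·4+5·5 = 49
gcd(4,2,5,3,6,5) = 1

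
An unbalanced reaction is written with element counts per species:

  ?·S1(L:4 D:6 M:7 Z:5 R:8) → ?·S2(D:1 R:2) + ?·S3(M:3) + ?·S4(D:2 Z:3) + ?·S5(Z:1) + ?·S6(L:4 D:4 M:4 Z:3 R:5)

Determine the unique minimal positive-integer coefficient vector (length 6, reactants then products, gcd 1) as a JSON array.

Coefficients: [4, 6, 4, 1, 5, 4]

L: 4·4 = 16 | 6·0+4·0+1·0+5·0+4·4 = 16
D: 4·6 = 24 | 6·1+4·0+1·2+5·0+4·4 = 24
M: 4·7 = 28 | 6·0+4·3+1·0+5·0+4·4 = 28
Z: 4·5 = 20 | 6·0+4·0+1·3+5·1+4·3 = 20
R: 4·8 = 32 | 6·2+4·0+1·0+5·0+4·5 = 32
gcd(4,6,4,1,5,4) = 1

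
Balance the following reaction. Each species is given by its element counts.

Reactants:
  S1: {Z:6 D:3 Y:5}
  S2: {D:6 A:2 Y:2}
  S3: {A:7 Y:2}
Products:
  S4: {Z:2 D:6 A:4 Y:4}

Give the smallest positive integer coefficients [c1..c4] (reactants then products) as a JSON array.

Coefficients: [2, 5, 2, 6]

Z: 2·6+5·0+2·0 = 12 | 6·2 = 12
D: 2·3+5·6+2·0 = 36 | 6·6 = 36
A: 2·0+5·2+2·7 = 24 | 6·4 = 24
Y: 2·5+5·2+2·2 = 24 | 6·4 = 24
gcd(2,5,2,6) = 1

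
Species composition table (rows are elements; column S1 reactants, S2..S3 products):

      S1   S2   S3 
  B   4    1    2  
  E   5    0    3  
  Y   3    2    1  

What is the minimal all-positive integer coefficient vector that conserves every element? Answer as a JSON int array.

Coefficients: [3, 2, 5]

B: 3·4 = 12 | 2·1+5·2 = 12
E: 3·5 = 15 | 2·0+5·3 = 15
Y: 3·3 = 9 | 2·2+5·1 = 9
gcd(3,2,5) = 1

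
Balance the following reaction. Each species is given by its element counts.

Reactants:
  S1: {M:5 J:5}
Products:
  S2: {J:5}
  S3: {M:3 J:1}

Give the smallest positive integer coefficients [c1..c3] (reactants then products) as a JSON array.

Coefficients: [3, 2, 5]

M: 3·5 = 15 | 2·0+5·3 = 15
J: 3·5 = 15 | 2·5+5·1 = 15
gcd(3,2,5) = 1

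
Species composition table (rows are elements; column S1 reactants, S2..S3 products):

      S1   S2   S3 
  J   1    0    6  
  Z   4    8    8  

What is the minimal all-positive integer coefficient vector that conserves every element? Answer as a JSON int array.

Coefficients: [6, 2, 1]

J: 6·1 = 6 | 2·0+1·6 = 6
Z: 6·4 = 24 | 2·8+1·8 = 24
gcd(6,2,1) = 1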